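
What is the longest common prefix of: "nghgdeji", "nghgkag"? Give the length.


Words: nghgdeji, nghgkag
  Position 0: all 'n' => match
  Position 1: all 'g' => match
  Position 2: all 'h' => match
  Position 3: all 'g' => match
  Position 4: ('d', 'k') => mismatch, stop
LCP = "nghg" (length 4)

4


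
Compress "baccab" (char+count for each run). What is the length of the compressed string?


Input: baccab
Runs:
  'b' x 1 => "b1"
  'a' x 1 => "a1"
  'c' x 2 => "c2"
  'a' x 1 => "a1"
  'b' x 1 => "b1"
Compressed: "b1a1c2a1b1"
Compressed length: 10

10


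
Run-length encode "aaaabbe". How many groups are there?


Input: aaaabbe
Scanning for consecutive runs:
  Group 1: 'a' x 4 (positions 0-3)
  Group 2: 'b' x 2 (positions 4-5)
  Group 3: 'e' x 1 (positions 6-6)
Total groups: 3

3


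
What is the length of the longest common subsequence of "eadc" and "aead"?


LCS of "eadc" and "aead"
DP table:
           a    e    a    d
      0    0    0    0    0
  e   0    0    1    1    1
  a   0    1    1    2    2
  d   0    1    1    2    3
  c   0    1    1    2    3
LCS length = dp[4][4] = 3

3


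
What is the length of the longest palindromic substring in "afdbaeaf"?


Input: "afdbaeaf"
Checking substrings for palindromes:
  [4:7] "aea" (len 3) => palindrome
Longest palindromic substring: "aea" with length 3

3


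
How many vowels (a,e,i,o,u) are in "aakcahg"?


Input: aakcahg
Checking each character:
  'a' at position 0: vowel (running total: 1)
  'a' at position 1: vowel (running total: 2)
  'k' at position 2: consonant
  'c' at position 3: consonant
  'a' at position 4: vowel (running total: 3)
  'h' at position 5: consonant
  'g' at position 6: consonant
Total vowels: 3

3


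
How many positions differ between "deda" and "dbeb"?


Comparing "deda" and "dbeb" position by position:
  Position 0: 'd' vs 'd' => same
  Position 1: 'e' vs 'b' => DIFFER
  Position 2: 'd' vs 'e' => DIFFER
  Position 3: 'a' vs 'b' => DIFFER
Positions that differ: 3

3


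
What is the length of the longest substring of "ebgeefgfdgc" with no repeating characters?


Input: "ebgeefgfdgc"
Sliding window (track last position of each char):
  Position 0 ('e'): window [0,0] length 1 -- new best
  Position 1 ('b'): window [0,1] length 2 -- new best
  Position 2 ('g'): window [0,2] length 3 -- new best
  Position 3 ('e'): repeat (last at 0), move window start to 1
  Position 3 ('e'): window [1,3] length 3
  Position 4 ('e'): repeat (last at 3), move window start to 4
  Position 4 ('e'): window [4,4] length 1
  Position 5 ('f'): window [4,5] length 2
  Position 6 ('g'): window [4,6] length 3
  Position 7 ('f'): repeat (last at 5), move window start to 6
  Position 7 ('f'): window [6,7] length 2
  Position 8 ('d'): window [6,8] length 3
  Position 9 ('g'): repeat (last at 6), move window start to 7
  Position 9 ('g'): window [7,9] length 3
  Position 10 ('c'): window [7,10] length 4 -- new best
Longest substring with no repeats: "fdgc" with length 4

4


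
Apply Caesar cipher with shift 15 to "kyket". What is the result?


Caesar cipher: shift "kyket" by 15
  'k' (pos 10) + 15 = pos 25 = 'z'
  'y' (pos 24) + 15 = pos 13 = 'n'
  'k' (pos 10) + 15 = pos 25 = 'z'
  'e' (pos 4) + 15 = pos 19 = 't'
  't' (pos 19) + 15 = pos 8 = 'i'
Result: znzti

znzti


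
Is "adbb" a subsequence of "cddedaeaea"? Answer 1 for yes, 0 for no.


Check if "adbb" is a subsequence of "cddedaeaea"
Greedy scan:
  Position 0 ('c'): no match needed
  Position 1 ('d'): no match needed
  Position 2 ('d'): no match needed
  Position 3 ('e'): no match needed
  Position 4 ('d'): no match needed
  Position 5 ('a'): matches sub[0] = 'a'
  Position 6 ('e'): no match needed
  Position 7 ('a'): no match needed
  Position 8 ('e'): no match needed
  Position 9 ('a'): no match needed
Only matched 1/4 characters => not a subsequence

0


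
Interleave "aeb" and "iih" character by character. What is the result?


Interleaving "aeb" and "iih":
  Position 0: 'a' from first, 'i' from second => "ai"
  Position 1: 'e' from first, 'i' from second => "ei"
  Position 2: 'b' from first, 'h' from second => "bh"
Result: aieibh

aieibh


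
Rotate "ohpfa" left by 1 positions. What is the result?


Input: "ohpfa", rotate left by 1
First 1 characters: "o"
Remaining characters: "hpfa"
Concatenate remaining + first: "hpfa" + "o" = "hpfao"

hpfao


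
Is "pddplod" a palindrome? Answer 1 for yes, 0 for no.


Input: pddplod
Reversed: dolpddp
  Compare pos 0 ('p') with pos 6 ('d'): MISMATCH
  Compare pos 1 ('d') with pos 5 ('o'): MISMATCH
  Compare pos 2 ('d') with pos 4 ('l'): MISMATCH
Result: not a palindrome

0


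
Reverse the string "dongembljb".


Input: dongembljb
Reading characters right to left:
  Position 9: 'b'
  Position 8: 'j'
  Position 7: 'l'
  Position 6: 'b'
  Position 5: 'm'
  Position 4: 'e'
  Position 3: 'g'
  Position 2: 'n'
  Position 1: 'o'
  Position 0: 'd'
Reversed: bjlbmegnod

bjlbmegnod


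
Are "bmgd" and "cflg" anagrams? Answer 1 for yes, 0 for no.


Strings: "bmgd", "cflg"
Sorted first:  bdgm
Sorted second: cfgl
Differ at position 0: 'b' vs 'c' => not anagrams

0


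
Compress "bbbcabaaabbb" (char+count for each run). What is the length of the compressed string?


Input: bbbcabaaabbb
Runs:
  'b' x 3 => "b3"
  'c' x 1 => "c1"
  'a' x 1 => "a1"
  'b' x 1 => "b1"
  'a' x 3 => "a3"
  'b' x 3 => "b3"
Compressed: "b3c1a1b1a3b3"
Compressed length: 12

12


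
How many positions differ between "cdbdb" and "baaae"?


Comparing "cdbdb" and "baaae" position by position:
  Position 0: 'c' vs 'b' => DIFFER
  Position 1: 'd' vs 'a' => DIFFER
  Position 2: 'b' vs 'a' => DIFFER
  Position 3: 'd' vs 'a' => DIFFER
  Position 4: 'b' vs 'e' => DIFFER
Positions that differ: 5

5


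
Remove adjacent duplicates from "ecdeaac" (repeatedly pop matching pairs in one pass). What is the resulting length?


Input: ecdeaac
Stack-based adjacent duplicate removal:
  Read 'e': push. Stack: e
  Read 'c': push. Stack: ec
  Read 'd': push. Stack: ecd
  Read 'e': push. Stack: ecde
  Read 'a': push. Stack: ecdea
  Read 'a': matches stack top 'a' => pop. Stack: ecde
  Read 'c': push. Stack: ecdec
Final stack: "ecdec" (length 5)

5


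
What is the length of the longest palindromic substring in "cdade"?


Input: "cdade"
Checking substrings for palindromes:
  [1:4] "dad" (len 3) => palindrome
Longest palindromic substring: "dad" with length 3

3


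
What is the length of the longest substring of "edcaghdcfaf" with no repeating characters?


Input: "edcaghdcfaf"
Sliding window (track last position of each char):
  Position 0 ('e'): window [0,0] length 1 -- new best
  Position 1 ('d'): window [0,1] length 2 -- new best
  Position 2 ('c'): window [0,2] length 3 -- new best
  Position 3 ('a'): window [0,3] length 4 -- new best
  Position 4 ('g'): window [0,4] length 5 -- new best
  Position 5 ('h'): window [0,5] length 6 -- new best
  Position 6 ('d'): repeat (last at 1), move window start to 2
  Position 6 ('d'): window [2,6] length 5
  Position 7 ('c'): repeat (last at 2), move window start to 3
  Position 7 ('c'): window [3,7] length 5
  Position 8 ('f'): window [3,8] length 6
  Position 9 ('a'): repeat (last at 3), move window start to 4
  Position 9 ('a'): window [4,9] length 6
  Position 10 ('f'): repeat (last at 8), move window start to 9
  Position 10 ('f'): window [9,10] length 2
Longest substring with no repeats: "edcagh" with length 6

6


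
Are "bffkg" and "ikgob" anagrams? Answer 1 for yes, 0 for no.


Strings: "bffkg", "ikgob"
Sorted first:  bffgk
Sorted second: bgiko
Differ at position 1: 'f' vs 'g' => not anagrams

0


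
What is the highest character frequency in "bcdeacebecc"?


Input: bcdeacebecc
Character counts:
  'a': 1
  'b': 2
  'c': 4
  'd': 1
  'e': 3
Maximum frequency: 4

4


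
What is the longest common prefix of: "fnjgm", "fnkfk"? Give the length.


Words: fnjgm, fnkfk
  Position 0: all 'f' => match
  Position 1: all 'n' => match
  Position 2: ('j', 'k') => mismatch, stop
LCP = "fn" (length 2)

2


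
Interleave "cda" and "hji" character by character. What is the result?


Interleaving "cda" and "hji":
  Position 0: 'c' from first, 'h' from second => "ch"
  Position 1: 'd' from first, 'j' from second => "dj"
  Position 2: 'a' from first, 'i' from second => "ai"
Result: chdjai

chdjai


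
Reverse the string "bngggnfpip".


Input: bngggnfpip
Reading characters right to left:
  Position 9: 'p'
  Position 8: 'i'
  Position 7: 'p'
  Position 6: 'f'
  Position 5: 'n'
  Position 4: 'g'
  Position 3: 'g'
  Position 2: 'g'
  Position 1: 'n'
  Position 0: 'b'
Reversed: pipfngggnb

pipfngggnb


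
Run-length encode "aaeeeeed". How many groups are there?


Input: aaeeeeed
Scanning for consecutive runs:
  Group 1: 'a' x 2 (positions 0-1)
  Group 2: 'e' x 5 (positions 2-6)
  Group 3: 'd' x 1 (positions 7-7)
Total groups: 3

3


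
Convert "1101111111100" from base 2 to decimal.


Input: "1101111111100" in base 2
Positional expansion:
  Digit '1' (value 1) x 2^12 = 4096
  Digit '1' (value 1) x 2^11 = 2048
  Digit '0' (value 0) x 2^10 = 0
  Digit '1' (value 1) x 2^9 = 512
  Digit '1' (value 1) x 2^8 = 256
  Digit '1' (value 1) x 2^7 = 128
  Digit '1' (value 1) x 2^6 = 64
  Digit '1' (value 1) x 2^5 = 32
  Digit '1' (value 1) x 2^4 = 16
  Digit '1' (value 1) x 2^3 = 8
  Digit '1' (value 1) x 2^2 = 4
  Digit '0' (value 0) x 2^1 = 0
  Digit '0' (value 0) x 2^0 = 0
Sum = 7164

7164


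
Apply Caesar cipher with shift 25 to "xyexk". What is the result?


Caesar cipher: shift "xyexk" by 25
  'x' (pos 23) + 25 = pos 22 = 'w'
  'y' (pos 24) + 25 = pos 23 = 'x'
  'e' (pos 4) + 25 = pos 3 = 'd'
  'x' (pos 23) + 25 = pos 22 = 'w'
  'k' (pos 10) + 25 = pos 9 = 'j'
Result: wxdwj

wxdwj


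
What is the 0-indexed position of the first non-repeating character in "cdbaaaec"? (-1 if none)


Input: cdbaaaec
Character frequencies:
  'a': 3
  'b': 1
  'c': 2
  'd': 1
  'e': 1
Scanning left to right for freq == 1:
  Position 0 ('c'): freq=2, skip
  Position 1 ('d'): unique! => answer = 1

1


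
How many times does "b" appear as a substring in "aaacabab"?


Searching for "b" in "aaacabab"
Scanning each position:
  Position 0: "a" => no
  Position 1: "a" => no
  Position 2: "a" => no
  Position 3: "c" => no
  Position 4: "a" => no
  Position 5: "b" => MATCH
  Position 6: "a" => no
  Position 7: "b" => MATCH
Total occurrences: 2

2


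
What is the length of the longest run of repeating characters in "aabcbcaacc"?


Input: "aabcbcaacc"
Scanning for longest run:
  Position 1 ('a'): continues run of 'a', length=2
  Position 2 ('b'): new char, reset run to 1
  Position 3 ('c'): new char, reset run to 1
  Position 4 ('b'): new char, reset run to 1
  Position 5 ('c'): new char, reset run to 1
  Position 6 ('a'): new char, reset run to 1
  Position 7 ('a'): continues run of 'a', length=2
  Position 8 ('c'): new char, reset run to 1
  Position 9 ('c'): continues run of 'c', length=2
Longest run: 'a' with length 2

2


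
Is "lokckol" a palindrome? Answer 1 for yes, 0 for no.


Input: lokckol
Reversed: lokckol
  Compare pos 0 ('l') with pos 6 ('l'): match
  Compare pos 1 ('o') with pos 5 ('o'): match
  Compare pos 2 ('k') with pos 4 ('k'): match
Result: palindrome

1


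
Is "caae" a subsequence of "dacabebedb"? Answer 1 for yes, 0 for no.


Check if "caae" is a subsequence of "dacabebedb"
Greedy scan:
  Position 0 ('d'): no match needed
  Position 1 ('a'): no match needed
  Position 2 ('c'): matches sub[0] = 'c'
  Position 3 ('a'): matches sub[1] = 'a'
  Position 4 ('b'): no match needed
  Position 5 ('e'): no match needed
  Position 6 ('b'): no match needed
  Position 7 ('e'): no match needed
  Position 8 ('d'): no match needed
  Position 9 ('b'): no match needed
Only matched 2/4 characters => not a subsequence

0


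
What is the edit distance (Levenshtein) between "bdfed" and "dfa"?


Computing edit distance: "bdfed" -> "dfa"
DP table:
           d    f    a
      0    1    2    3
  b   1    1    2    3
  d   2    1    2    3
  f   3    2    1    2
  e   4    3    2    2
  d   5    4    3    3
Edit distance = dp[5][3] = 3

3


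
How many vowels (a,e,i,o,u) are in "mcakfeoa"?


Input: mcakfeoa
Checking each character:
  'm' at position 0: consonant
  'c' at position 1: consonant
  'a' at position 2: vowel (running total: 1)
  'k' at position 3: consonant
  'f' at position 4: consonant
  'e' at position 5: vowel (running total: 2)
  'o' at position 6: vowel (running total: 3)
  'a' at position 7: vowel (running total: 4)
Total vowels: 4

4


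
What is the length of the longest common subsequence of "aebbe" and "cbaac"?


LCS of "aebbe" and "cbaac"
DP table:
           c    b    a    a    c
      0    0    0    0    0    0
  a   0    0    0    1    1    1
  e   0    0    0    1    1    1
  b   0    0    1    1    1    1
  b   0    0    1    1    1    1
  e   0    0    1    1    1    1
LCS length = dp[5][5] = 1

1


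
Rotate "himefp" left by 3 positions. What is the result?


Input: "himefp", rotate left by 3
First 3 characters: "him"
Remaining characters: "efp"
Concatenate remaining + first: "efp" + "him" = "efphim"

efphim


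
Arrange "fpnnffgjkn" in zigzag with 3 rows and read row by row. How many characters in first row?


Zigzag "fpnnffgjkn" into 3 rows:
Placing characters:
  'f' => row 0
  'p' => row 1
  'n' => row 2
  'n' => row 1
  'f' => row 0
  'f' => row 1
  'g' => row 2
  'j' => row 1
  'k' => row 0
  'n' => row 1
Rows:
  Row 0: "ffk"
  Row 1: "pnfjn"
  Row 2: "ng"
First row length: 3

3


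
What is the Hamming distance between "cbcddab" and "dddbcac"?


Comparing "cbcddab" and "dddbcac" position by position:
  Position 0: 'c' vs 'd' => differ
  Position 1: 'b' vs 'd' => differ
  Position 2: 'c' vs 'd' => differ
  Position 3: 'd' vs 'b' => differ
  Position 4: 'd' vs 'c' => differ
  Position 5: 'a' vs 'a' => same
  Position 6: 'b' vs 'c' => differ
Total differences (Hamming distance): 6

6


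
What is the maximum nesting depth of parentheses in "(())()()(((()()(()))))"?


Input: "(())()()(((()()(()))))"
Tracking depth:
  Position 0 '(': depth becomes 1
  Position 1 '(': depth becomes 2
  Position 2 ')': depth becomes 1
  Position 3 ')': depth becomes 0
  Position 4 '(': depth becomes 1
  Position 5 ')': depth becomes 0
  Position 6 '(': depth becomes 1
  Position 7 ')': depth becomes 0
  Position 8 '(': depth becomes 1
  Position 9 '(': depth becomes 2
  Position 10 '(': depth becomes 3
  Position 11 '(': depth becomes 4
  Position 12 ')': depth becomes 3
  Position 13 '(': depth becomes 4
  Position 14 ')': depth becomes 3
  Position 15 '(': depth becomes 4
  Position 16 '(': depth becomes 5
  Position 17 ')': depth becomes 4
  Position 18 ')': depth becomes 3
  Position 19 ')': depth becomes 2
  Position 20 ')': depth becomes 1
  Position 21 ')': depth becomes 0
Maximum depth reached: 5

5


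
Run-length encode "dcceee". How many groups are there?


Input: dcceee
Scanning for consecutive runs:
  Group 1: 'd' x 1 (positions 0-0)
  Group 2: 'c' x 2 (positions 1-2)
  Group 3: 'e' x 3 (positions 3-5)
Total groups: 3

3


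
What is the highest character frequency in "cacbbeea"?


Input: cacbbeea
Character counts:
  'a': 2
  'b': 2
  'c': 2
  'e': 2
Maximum frequency: 2

2


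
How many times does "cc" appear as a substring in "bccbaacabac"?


Searching for "cc" in "bccbaacabac"
Scanning each position:
  Position 0: "bc" => no
  Position 1: "cc" => MATCH
  Position 2: "cb" => no
  Position 3: "ba" => no
  Position 4: "aa" => no
  Position 5: "ac" => no
  Position 6: "ca" => no
  Position 7: "ab" => no
  Position 8: "ba" => no
  Position 9: "ac" => no
Total occurrences: 1

1


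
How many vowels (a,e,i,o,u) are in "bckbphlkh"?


Input: bckbphlkh
Checking each character:
  'b' at position 0: consonant
  'c' at position 1: consonant
  'k' at position 2: consonant
  'b' at position 3: consonant
  'p' at position 4: consonant
  'h' at position 5: consonant
  'l' at position 6: consonant
  'k' at position 7: consonant
  'h' at position 8: consonant
Total vowels: 0

0


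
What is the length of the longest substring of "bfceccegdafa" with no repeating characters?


Input: "bfceccegdafa"
Sliding window (track last position of each char):
  Position 0 ('b'): window [0,0] length 1 -- new best
  Position 1 ('f'): window [0,1] length 2 -- new best
  Position 2 ('c'): window [0,2] length 3 -- new best
  Position 3 ('e'): window [0,3] length 4 -- new best
  Position 4 ('c'): repeat (last at 2), move window start to 3
  Position 4 ('c'): window [3,4] length 2
  Position 5 ('c'): repeat (last at 4), move window start to 5
  Position 5 ('c'): window [5,5] length 1
  Position 6 ('e'): window [5,6] length 2
  Position 7 ('g'): window [5,7] length 3
  Position 8 ('d'): window [5,8] length 4
  Position 9 ('a'): window [5,9] length 5 -- new best
  Position 10 ('f'): window [5,10] length 6 -- new best
  Position 11 ('a'): repeat (last at 9), move window start to 10
  Position 11 ('a'): window [10,11] length 2
Longest substring with no repeats: "cegdaf" with length 6

6


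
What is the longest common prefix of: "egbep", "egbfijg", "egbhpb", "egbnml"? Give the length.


Words: egbep, egbfijg, egbhpb, egbnml
  Position 0: all 'e' => match
  Position 1: all 'g' => match
  Position 2: all 'b' => match
  Position 3: ('e', 'f', 'h', 'n') => mismatch, stop
LCP = "egb" (length 3)

3


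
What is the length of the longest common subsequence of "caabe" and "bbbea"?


LCS of "caabe" and "bbbea"
DP table:
           b    b    b    e    a
      0    0    0    0    0    0
  c   0    0    0    0    0    0
  a   0    0    0    0    0    1
  a   0    0    0    0    0    1
  b   0    1    1    1    1    1
  e   0    1    1    1    2    2
LCS length = dp[5][5] = 2

2


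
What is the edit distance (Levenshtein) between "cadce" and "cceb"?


Computing edit distance: "cadce" -> "cceb"
DP table:
           c    c    e    b
      0    1    2    3    4
  c   1    0    1    2    3
  a   2    1    1    2    3
  d   3    2    2    2    3
  c   4    3    2    3    3
  e   5    4    3    2    3
Edit distance = dp[5][4] = 3

3


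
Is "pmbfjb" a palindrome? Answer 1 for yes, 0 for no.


Input: pmbfjb
Reversed: bjfbmp
  Compare pos 0 ('p') with pos 5 ('b'): MISMATCH
  Compare pos 1 ('m') with pos 4 ('j'): MISMATCH
  Compare pos 2 ('b') with pos 3 ('f'): MISMATCH
Result: not a palindrome

0


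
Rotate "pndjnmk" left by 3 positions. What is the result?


Input: "pndjnmk", rotate left by 3
First 3 characters: "pnd"
Remaining characters: "jnmk"
Concatenate remaining + first: "jnmk" + "pnd" = "jnmkpnd"

jnmkpnd


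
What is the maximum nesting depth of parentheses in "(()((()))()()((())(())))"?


Input: "(()((()))()()((())(())))"
Tracking depth:
  Position 0 '(': depth becomes 1
  Position 1 '(': depth becomes 2
  Position 2 ')': depth becomes 1
  Position 3 '(': depth becomes 2
  Position 4 '(': depth becomes 3
  Position 5 '(': depth becomes 4
  Position 6 ')': depth becomes 3
  Position 7 ')': depth becomes 2
  Position 8 ')': depth becomes 1
  Position 9 '(': depth becomes 2
  Position 10 ')': depth becomes 1
  Position 11 '(': depth becomes 2
  Position 12 ')': depth becomes 1
  Position 13 '(': depth becomes 2
  Position 14 '(': depth becomes 3
  Position 15 '(': depth becomes 4
  Position 16 ')': depth becomes 3
  Position 17 ')': depth becomes 2
  Position 18 '(': depth becomes 3
  Position 19 '(': depth becomes 4
  Position 20 ')': depth becomes 3
  Position 21 ')': depth becomes 2
  Position 22 ')': depth becomes 1
  Position 23 ')': depth becomes 0
Maximum depth reached: 4

4


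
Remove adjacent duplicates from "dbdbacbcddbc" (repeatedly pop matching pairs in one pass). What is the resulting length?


Input: dbdbacbcddbc
Stack-based adjacent duplicate removal:
  Read 'd': push. Stack: d
  Read 'b': push. Stack: db
  Read 'd': push. Stack: dbd
  Read 'b': push. Stack: dbdb
  Read 'a': push. Stack: dbdba
  Read 'c': push. Stack: dbdbac
  Read 'b': push. Stack: dbdbacb
  Read 'c': push. Stack: dbdbacbc
  Read 'd': push. Stack: dbdbacbcd
  Read 'd': matches stack top 'd' => pop. Stack: dbdbacbc
  Read 'b': push. Stack: dbdbacbcb
  Read 'c': push. Stack: dbdbacbcbc
Final stack: "dbdbacbcbc" (length 10)

10


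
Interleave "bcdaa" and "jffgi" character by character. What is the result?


Interleaving "bcdaa" and "jffgi":
  Position 0: 'b' from first, 'j' from second => "bj"
  Position 1: 'c' from first, 'f' from second => "cf"
  Position 2: 'd' from first, 'f' from second => "df"
  Position 3: 'a' from first, 'g' from second => "ag"
  Position 4: 'a' from first, 'i' from second => "ai"
Result: bjcfdfagai

bjcfdfagai


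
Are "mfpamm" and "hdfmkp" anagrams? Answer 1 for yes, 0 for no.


Strings: "mfpamm", "hdfmkp"
Sorted first:  afmmmp
Sorted second: dfhkmp
Differ at position 0: 'a' vs 'd' => not anagrams

0


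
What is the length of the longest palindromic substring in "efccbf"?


Input: "efccbf"
Checking substrings for palindromes:
  [2:4] "cc" (len 2) => palindrome
Longest palindromic substring: "cc" with length 2

2


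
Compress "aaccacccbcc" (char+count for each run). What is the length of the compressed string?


Input: aaccacccbcc
Runs:
  'a' x 2 => "a2"
  'c' x 2 => "c2"
  'a' x 1 => "a1"
  'c' x 3 => "c3"
  'b' x 1 => "b1"
  'c' x 2 => "c2"
Compressed: "a2c2a1c3b1c2"
Compressed length: 12

12


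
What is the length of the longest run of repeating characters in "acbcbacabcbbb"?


Input: "acbcbacabcbbb"
Scanning for longest run:
  Position 1 ('c'): new char, reset run to 1
  Position 2 ('b'): new char, reset run to 1
  Position 3 ('c'): new char, reset run to 1
  Position 4 ('b'): new char, reset run to 1
  Position 5 ('a'): new char, reset run to 1
  Position 6 ('c'): new char, reset run to 1
  Position 7 ('a'): new char, reset run to 1
  Position 8 ('b'): new char, reset run to 1
  Position 9 ('c'): new char, reset run to 1
  Position 10 ('b'): new char, reset run to 1
  Position 11 ('b'): continues run of 'b', length=2
  Position 12 ('b'): continues run of 'b', length=3
Longest run: 'b' with length 3

3


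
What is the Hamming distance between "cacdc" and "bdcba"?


Comparing "cacdc" and "bdcba" position by position:
  Position 0: 'c' vs 'b' => differ
  Position 1: 'a' vs 'd' => differ
  Position 2: 'c' vs 'c' => same
  Position 3: 'd' vs 'b' => differ
  Position 4: 'c' vs 'a' => differ
Total differences (Hamming distance): 4

4


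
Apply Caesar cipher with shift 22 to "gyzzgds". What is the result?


Caesar cipher: shift "gyzzgds" by 22
  'g' (pos 6) + 22 = pos 2 = 'c'
  'y' (pos 24) + 22 = pos 20 = 'u'
  'z' (pos 25) + 22 = pos 21 = 'v'
  'z' (pos 25) + 22 = pos 21 = 'v'
  'g' (pos 6) + 22 = pos 2 = 'c'
  'd' (pos 3) + 22 = pos 25 = 'z'
  's' (pos 18) + 22 = pos 14 = 'o'
Result: cuvvczo

cuvvczo


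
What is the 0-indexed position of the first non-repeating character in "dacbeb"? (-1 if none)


Input: dacbeb
Character frequencies:
  'a': 1
  'b': 2
  'c': 1
  'd': 1
  'e': 1
Scanning left to right for freq == 1:
  Position 0 ('d'): unique! => answer = 0

0


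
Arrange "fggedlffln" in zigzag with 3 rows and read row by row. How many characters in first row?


Zigzag "fggedlffln" into 3 rows:
Placing characters:
  'f' => row 0
  'g' => row 1
  'g' => row 2
  'e' => row 1
  'd' => row 0
  'l' => row 1
  'f' => row 2
  'f' => row 1
  'l' => row 0
  'n' => row 1
Rows:
  Row 0: "fdl"
  Row 1: "gelfn"
  Row 2: "gf"
First row length: 3

3


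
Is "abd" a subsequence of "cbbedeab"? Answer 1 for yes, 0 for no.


Check if "abd" is a subsequence of "cbbedeab"
Greedy scan:
  Position 0 ('c'): no match needed
  Position 1 ('b'): no match needed
  Position 2 ('b'): no match needed
  Position 3 ('e'): no match needed
  Position 4 ('d'): no match needed
  Position 5 ('e'): no match needed
  Position 6 ('a'): matches sub[0] = 'a'
  Position 7 ('b'): matches sub[1] = 'b'
Only matched 2/3 characters => not a subsequence

0


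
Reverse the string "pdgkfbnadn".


Input: pdgkfbnadn
Reading characters right to left:
  Position 9: 'n'
  Position 8: 'd'
  Position 7: 'a'
  Position 6: 'n'
  Position 5: 'b'
  Position 4: 'f'
  Position 3: 'k'
  Position 2: 'g'
  Position 1: 'd'
  Position 0: 'p'
Reversed: ndanbfkgdp

ndanbfkgdp


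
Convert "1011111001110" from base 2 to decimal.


Input: "1011111001110" in base 2
Positional expansion:
  Digit '1' (value 1) x 2^12 = 4096
  Digit '0' (value 0) x 2^11 = 0
  Digit '1' (value 1) x 2^10 = 1024
  Digit '1' (value 1) x 2^9 = 512
  Digit '1' (value 1) x 2^8 = 256
  Digit '1' (value 1) x 2^7 = 128
  Digit '1' (value 1) x 2^6 = 64
  Digit '0' (value 0) x 2^5 = 0
  Digit '0' (value 0) x 2^4 = 0
  Digit '1' (value 1) x 2^3 = 8
  Digit '1' (value 1) x 2^2 = 4
  Digit '1' (value 1) x 2^1 = 2
  Digit '0' (value 0) x 2^0 = 0
Sum = 6094

6094


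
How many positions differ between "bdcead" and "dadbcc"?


Comparing "bdcead" and "dadbcc" position by position:
  Position 0: 'b' vs 'd' => DIFFER
  Position 1: 'd' vs 'a' => DIFFER
  Position 2: 'c' vs 'd' => DIFFER
  Position 3: 'e' vs 'b' => DIFFER
  Position 4: 'a' vs 'c' => DIFFER
  Position 5: 'd' vs 'c' => DIFFER
Positions that differ: 6

6


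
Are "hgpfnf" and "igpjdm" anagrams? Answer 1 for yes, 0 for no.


Strings: "hgpfnf", "igpjdm"
Sorted first:  ffghnp
Sorted second: dgijmp
Differ at position 0: 'f' vs 'd' => not anagrams

0


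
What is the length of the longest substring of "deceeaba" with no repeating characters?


Input: "deceeaba"
Sliding window (track last position of each char):
  Position 0 ('d'): window [0,0] length 1 -- new best
  Position 1 ('e'): window [0,1] length 2 -- new best
  Position 2 ('c'): window [0,2] length 3 -- new best
  Position 3 ('e'): repeat (last at 1), move window start to 2
  Position 3 ('e'): window [2,3] length 2
  Position 4 ('e'): repeat (last at 3), move window start to 4
  Position 4 ('e'): window [4,4] length 1
  Position 5 ('a'): window [4,5] length 2
  Position 6 ('b'): window [4,6] length 3
  Position 7 ('a'): repeat (last at 5), move window start to 6
  Position 7 ('a'): window [6,7] length 2
Longest substring with no repeats: "dec" with length 3

3


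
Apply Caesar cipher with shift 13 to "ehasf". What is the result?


Caesar cipher: shift "ehasf" by 13
  'e' (pos 4) + 13 = pos 17 = 'r'
  'h' (pos 7) + 13 = pos 20 = 'u'
  'a' (pos 0) + 13 = pos 13 = 'n'
  's' (pos 18) + 13 = pos 5 = 'f'
  'f' (pos 5) + 13 = pos 18 = 's'
Result: runfs

runfs


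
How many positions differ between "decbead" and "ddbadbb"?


Comparing "decbead" and "ddbadbb" position by position:
  Position 0: 'd' vs 'd' => same
  Position 1: 'e' vs 'd' => DIFFER
  Position 2: 'c' vs 'b' => DIFFER
  Position 3: 'b' vs 'a' => DIFFER
  Position 4: 'e' vs 'd' => DIFFER
  Position 5: 'a' vs 'b' => DIFFER
  Position 6: 'd' vs 'b' => DIFFER
Positions that differ: 6

6


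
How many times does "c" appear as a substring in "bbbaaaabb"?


Searching for "c" in "bbbaaaabb"
Scanning each position:
  Position 0: "b" => no
  Position 1: "b" => no
  Position 2: "b" => no
  Position 3: "a" => no
  Position 4: "a" => no
  Position 5: "a" => no
  Position 6: "a" => no
  Position 7: "b" => no
  Position 8: "b" => no
Total occurrences: 0

0


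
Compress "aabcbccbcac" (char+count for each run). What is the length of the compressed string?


Input: aabcbccbcac
Runs:
  'a' x 2 => "a2"
  'b' x 1 => "b1"
  'c' x 1 => "c1"
  'b' x 1 => "b1"
  'c' x 2 => "c2"
  'b' x 1 => "b1"
  'c' x 1 => "c1"
  'a' x 1 => "a1"
  'c' x 1 => "c1"
Compressed: "a2b1c1b1c2b1c1a1c1"
Compressed length: 18

18


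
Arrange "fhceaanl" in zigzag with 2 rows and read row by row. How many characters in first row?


Zigzag "fhceaanl" into 2 rows:
Placing characters:
  'f' => row 0
  'h' => row 1
  'c' => row 0
  'e' => row 1
  'a' => row 0
  'a' => row 1
  'n' => row 0
  'l' => row 1
Rows:
  Row 0: "fcan"
  Row 1: "heal"
First row length: 4

4


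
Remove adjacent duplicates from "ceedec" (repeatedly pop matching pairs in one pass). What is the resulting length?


Input: ceedec
Stack-based adjacent duplicate removal:
  Read 'c': push. Stack: c
  Read 'e': push. Stack: ce
  Read 'e': matches stack top 'e' => pop. Stack: c
  Read 'd': push. Stack: cd
  Read 'e': push. Stack: cde
  Read 'c': push. Stack: cdec
Final stack: "cdec" (length 4)

4


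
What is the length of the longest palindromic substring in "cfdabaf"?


Input: "cfdabaf"
Checking substrings for palindromes:
  [3:6] "aba" (len 3) => palindrome
Longest palindromic substring: "aba" with length 3

3


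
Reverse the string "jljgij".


Input: jljgij
Reading characters right to left:
  Position 5: 'j'
  Position 4: 'i'
  Position 3: 'g'
  Position 2: 'j'
  Position 1: 'l'
  Position 0: 'j'
Reversed: jigjlj

jigjlj


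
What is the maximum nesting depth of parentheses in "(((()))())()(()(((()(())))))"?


Input: "(((()))())()(()(((()(())))))"
Tracking depth:
  Position 0 '(': depth becomes 1
  Position 1 '(': depth becomes 2
  Position 2 '(': depth becomes 3
  Position 3 '(': depth becomes 4
  Position 4 ')': depth becomes 3
  Position 5 ')': depth becomes 2
  Position 6 ')': depth becomes 1
  Position 7 '(': depth becomes 2
  Position 8 ')': depth becomes 1
  Position 9 ')': depth becomes 0
  Position 10 '(': depth becomes 1
  Position 11 ')': depth becomes 0
  Position 12 '(': depth becomes 1
  Position 13 '(': depth becomes 2
  Position 14 ')': depth becomes 1
  Position 15 '(': depth becomes 2
  Position 16 '(': depth becomes 3
  Position 17 '(': depth becomes 4
  Position 18 '(': depth becomes 5
  Position 19 ')': depth becomes 4
  Position 20 '(': depth becomes 5
  Position 21 '(': depth becomes 6
  Position 22 ')': depth becomes 5
  Position 23 ')': depth becomes 4
  Position 24 ')': depth becomes 3
  Position 25 ')': depth becomes 2
  Position 26 ')': depth becomes 1
  Position 27 ')': depth becomes 0
Maximum depth reached: 6

6


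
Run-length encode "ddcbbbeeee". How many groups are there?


Input: ddcbbbeeee
Scanning for consecutive runs:
  Group 1: 'd' x 2 (positions 0-1)
  Group 2: 'c' x 1 (positions 2-2)
  Group 3: 'b' x 3 (positions 3-5)
  Group 4: 'e' x 4 (positions 6-9)
Total groups: 4

4


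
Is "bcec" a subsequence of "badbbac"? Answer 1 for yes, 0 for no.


Check if "bcec" is a subsequence of "badbbac"
Greedy scan:
  Position 0 ('b'): matches sub[0] = 'b'
  Position 1 ('a'): no match needed
  Position 2 ('d'): no match needed
  Position 3 ('b'): no match needed
  Position 4 ('b'): no match needed
  Position 5 ('a'): no match needed
  Position 6 ('c'): matches sub[1] = 'c'
Only matched 2/4 characters => not a subsequence

0


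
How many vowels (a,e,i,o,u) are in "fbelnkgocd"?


Input: fbelnkgocd
Checking each character:
  'f' at position 0: consonant
  'b' at position 1: consonant
  'e' at position 2: vowel (running total: 1)
  'l' at position 3: consonant
  'n' at position 4: consonant
  'k' at position 5: consonant
  'g' at position 6: consonant
  'o' at position 7: vowel (running total: 2)
  'c' at position 8: consonant
  'd' at position 9: consonant
Total vowels: 2

2


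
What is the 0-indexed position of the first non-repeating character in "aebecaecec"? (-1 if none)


Input: aebecaecec
Character frequencies:
  'a': 2
  'b': 1
  'c': 3
  'e': 4
Scanning left to right for freq == 1:
  Position 0 ('a'): freq=2, skip
  Position 1 ('e'): freq=4, skip
  Position 2 ('b'): unique! => answer = 2

2


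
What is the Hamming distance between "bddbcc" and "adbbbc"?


Comparing "bddbcc" and "adbbbc" position by position:
  Position 0: 'b' vs 'a' => differ
  Position 1: 'd' vs 'd' => same
  Position 2: 'd' vs 'b' => differ
  Position 3: 'b' vs 'b' => same
  Position 4: 'c' vs 'b' => differ
  Position 5: 'c' vs 'c' => same
Total differences (Hamming distance): 3

3


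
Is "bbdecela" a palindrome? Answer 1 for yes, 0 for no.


Input: bbdecela
Reversed: alecedbb
  Compare pos 0 ('b') with pos 7 ('a'): MISMATCH
  Compare pos 1 ('b') with pos 6 ('l'): MISMATCH
  Compare pos 2 ('d') with pos 5 ('e'): MISMATCH
  Compare pos 3 ('e') with pos 4 ('c'): MISMATCH
Result: not a palindrome

0


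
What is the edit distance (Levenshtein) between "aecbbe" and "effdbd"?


Computing edit distance: "aecbbe" -> "effdbd"
DP table:
           e    f    f    d    b    d
      0    1    2    3    4    5    6
  a   1    1    2    3    4    5    6
  e   2    1    2    3    4    5    6
  c   3    2    2    3    4    5    6
  b   4    3    3    3    4    4    5
  b   5    4    4    4    4    4    5
  e   6    5    5    5    5    5    5
Edit distance = dp[6][6] = 5

5


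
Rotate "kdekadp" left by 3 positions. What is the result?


Input: "kdekadp", rotate left by 3
First 3 characters: "kde"
Remaining characters: "kadp"
Concatenate remaining + first: "kadp" + "kde" = "kadpkde"

kadpkde


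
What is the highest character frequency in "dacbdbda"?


Input: dacbdbda
Character counts:
  'a': 2
  'b': 2
  'c': 1
  'd': 3
Maximum frequency: 3

3


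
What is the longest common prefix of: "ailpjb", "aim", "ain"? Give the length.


Words: ailpjb, aim, ain
  Position 0: all 'a' => match
  Position 1: all 'i' => match
  Position 2: ('l', 'm', 'n') => mismatch, stop
LCP = "ai" (length 2)

2


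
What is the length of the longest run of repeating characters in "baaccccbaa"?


Input: "baaccccbaa"
Scanning for longest run:
  Position 1 ('a'): new char, reset run to 1
  Position 2 ('a'): continues run of 'a', length=2
  Position 3 ('c'): new char, reset run to 1
  Position 4 ('c'): continues run of 'c', length=2
  Position 5 ('c'): continues run of 'c', length=3
  Position 6 ('c'): continues run of 'c', length=4
  Position 7 ('b'): new char, reset run to 1
  Position 8 ('a'): new char, reset run to 1
  Position 9 ('a'): continues run of 'a', length=2
Longest run: 'c' with length 4

4


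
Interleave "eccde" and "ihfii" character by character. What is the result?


Interleaving "eccde" and "ihfii":
  Position 0: 'e' from first, 'i' from second => "ei"
  Position 1: 'c' from first, 'h' from second => "ch"
  Position 2: 'c' from first, 'f' from second => "cf"
  Position 3: 'd' from first, 'i' from second => "di"
  Position 4: 'e' from first, 'i' from second => "ei"
Result: eichcfdiei

eichcfdiei


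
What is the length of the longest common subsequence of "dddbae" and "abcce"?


LCS of "dddbae" and "abcce"
DP table:
           a    b    c    c    e
      0    0    0    0    0    0
  d   0    0    0    0    0    0
  d   0    0    0    0    0    0
  d   0    0    0    0    0    0
  b   0    0    1    1    1    1
  a   0    1    1    1    1    1
  e   0    1    1    1    1    2
LCS length = dp[6][5] = 2

2


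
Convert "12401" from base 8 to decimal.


Input: "12401" in base 8
Positional expansion:
  Digit '1' (value 1) x 8^4 = 4096
  Digit '2' (value 2) x 8^3 = 1024
  Digit '4' (value 4) x 8^2 = 256
  Digit '0' (value 0) x 8^1 = 0
  Digit '1' (value 1) x 8^0 = 1
Sum = 5377

5377


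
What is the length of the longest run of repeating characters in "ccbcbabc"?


Input: "ccbcbabc"
Scanning for longest run:
  Position 1 ('c'): continues run of 'c', length=2
  Position 2 ('b'): new char, reset run to 1
  Position 3 ('c'): new char, reset run to 1
  Position 4 ('b'): new char, reset run to 1
  Position 5 ('a'): new char, reset run to 1
  Position 6 ('b'): new char, reset run to 1
  Position 7 ('c'): new char, reset run to 1
Longest run: 'c' with length 2

2


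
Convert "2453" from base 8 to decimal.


Input: "2453" in base 8
Positional expansion:
  Digit '2' (value 2) x 8^3 = 1024
  Digit '4' (value 4) x 8^2 = 256
  Digit '5' (value 5) x 8^1 = 40
  Digit '3' (value 3) x 8^0 = 3
Sum = 1323

1323


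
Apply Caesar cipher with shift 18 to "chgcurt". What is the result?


Caesar cipher: shift "chgcurt" by 18
  'c' (pos 2) + 18 = pos 20 = 'u'
  'h' (pos 7) + 18 = pos 25 = 'z'
  'g' (pos 6) + 18 = pos 24 = 'y'
  'c' (pos 2) + 18 = pos 20 = 'u'
  'u' (pos 20) + 18 = pos 12 = 'm'
  'r' (pos 17) + 18 = pos 9 = 'j'
  't' (pos 19) + 18 = pos 11 = 'l'
Result: uzyumjl

uzyumjl


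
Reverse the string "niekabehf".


Input: niekabehf
Reading characters right to left:
  Position 8: 'f'
  Position 7: 'h'
  Position 6: 'e'
  Position 5: 'b'
  Position 4: 'a'
  Position 3: 'k'
  Position 2: 'e'
  Position 1: 'i'
  Position 0: 'n'
Reversed: fhebakein

fhebakein


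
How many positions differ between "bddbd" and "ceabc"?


Comparing "bddbd" and "ceabc" position by position:
  Position 0: 'b' vs 'c' => DIFFER
  Position 1: 'd' vs 'e' => DIFFER
  Position 2: 'd' vs 'a' => DIFFER
  Position 3: 'b' vs 'b' => same
  Position 4: 'd' vs 'c' => DIFFER
Positions that differ: 4

4


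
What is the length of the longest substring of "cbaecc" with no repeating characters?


Input: "cbaecc"
Sliding window (track last position of each char):
  Position 0 ('c'): window [0,0] length 1 -- new best
  Position 1 ('b'): window [0,1] length 2 -- new best
  Position 2 ('a'): window [0,2] length 3 -- new best
  Position 3 ('e'): window [0,3] length 4 -- new best
  Position 4 ('c'): repeat (last at 0), move window start to 1
  Position 4 ('c'): window [1,4] length 4
  Position 5 ('c'): repeat (last at 4), move window start to 5
  Position 5 ('c'): window [5,5] length 1
Longest substring with no repeats: "cbae" with length 4

4


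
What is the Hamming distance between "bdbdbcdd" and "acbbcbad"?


Comparing "bdbdbcdd" and "acbbcbad" position by position:
  Position 0: 'b' vs 'a' => differ
  Position 1: 'd' vs 'c' => differ
  Position 2: 'b' vs 'b' => same
  Position 3: 'd' vs 'b' => differ
  Position 4: 'b' vs 'c' => differ
  Position 5: 'c' vs 'b' => differ
  Position 6: 'd' vs 'a' => differ
  Position 7: 'd' vs 'd' => same
Total differences (Hamming distance): 6

6


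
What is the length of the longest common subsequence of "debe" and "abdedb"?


LCS of "debe" and "abdedb"
DP table:
           a    b    d    e    d    b
      0    0    0    0    0    0    0
  d   0    0    0    1    1    1    1
  e   0    0    0    1    2    2    2
  b   0    0    1    1    2    2    3
  e   0    0    1    1    2    2    3
LCS length = dp[4][6] = 3

3


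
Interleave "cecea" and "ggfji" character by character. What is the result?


Interleaving "cecea" and "ggfji":
  Position 0: 'c' from first, 'g' from second => "cg"
  Position 1: 'e' from first, 'g' from second => "eg"
  Position 2: 'c' from first, 'f' from second => "cf"
  Position 3: 'e' from first, 'j' from second => "ej"
  Position 4: 'a' from first, 'i' from second => "ai"
Result: cgegcfejai

cgegcfejai


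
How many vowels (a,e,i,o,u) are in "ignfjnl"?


Input: ignfjnl
Checking each character:
  'i' at position 0: vowel (running total: 1)
  'g' at position 1: consonant
  'n' at position 2: consonant
  'f' at position 3: consonant
  'j' at position 4: consonant
  'n' at position 5: consonant
  'l' at position 6: consonant
Total vowels: 1

1


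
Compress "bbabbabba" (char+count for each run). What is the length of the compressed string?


Input: bbabbabba
Runs:
  'b' x 2 => "b2"
  'a' x 1 => "a1"
  'b' x 2 => "b2"
  'a' x 1 => "a1"
  'b' x 2 => "b2"
  'a' x 1 => "a1"
Compressed: "b2a1b2a1b2a1"
Compressed length: 12

12


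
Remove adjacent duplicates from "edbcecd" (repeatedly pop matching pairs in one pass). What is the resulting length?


Input: edbcecd
Stack-based adjacent duplicate removal:
  Read 'e': push. Stack: e
  Read 'd': push. Stack: ed
  Read 'b': push. Stack: edb
  Read 'c': push. Stack: edbc
  Read 'e': push. Stack: edbce
  Read 'c': push. Stack: edbcec
  Read 'd': push. Stack: edbcecd
Final stack: "edbcecd" (length 7)

7


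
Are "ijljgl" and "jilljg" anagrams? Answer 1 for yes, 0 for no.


Strings: "ijljgl", "jilljg"
Sorted first:  gijjll
Sorted second: gijjll
Sorted forms match => anagrams

1


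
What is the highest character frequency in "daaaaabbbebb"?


Input: daaaaabbbebb
Character counts:
  'a': 5
  'b': 5
  'd': 1
  'e': 1
Maximum frequency: 5

5
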